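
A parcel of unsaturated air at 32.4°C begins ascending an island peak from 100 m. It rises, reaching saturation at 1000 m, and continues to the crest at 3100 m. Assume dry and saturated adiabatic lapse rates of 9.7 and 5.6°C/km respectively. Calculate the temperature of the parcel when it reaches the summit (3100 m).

11.91°C

Dry to 1000 m: -9.7 × 0.9 km = -8.73°C, so T = 23.67°C.
Saturated to 3100 m: -5.6 × 2.1 km = -11.76°C, so T = 11.91°C.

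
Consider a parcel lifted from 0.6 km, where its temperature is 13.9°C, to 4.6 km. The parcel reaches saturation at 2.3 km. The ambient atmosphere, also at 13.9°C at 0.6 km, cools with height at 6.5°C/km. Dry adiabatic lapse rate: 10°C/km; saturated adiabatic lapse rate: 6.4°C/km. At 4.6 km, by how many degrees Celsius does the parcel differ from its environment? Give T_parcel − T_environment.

Parcel:
  600 → 2300 m (dry, 10°C/km): ΔT = -10 × 1.7 = -17°C → T = -3.1°C
  2300 → 4600 m (saturated, 6.4°C/km): ΔT = -6.4 × 2.3 = -14.72°C → T = -17.82°C
Environment:
  600 → 4600 m (environment, 6.5°C/km): ΔT = -6.5 × 4 = -26°C → T = -12.1°C
T_parcel − T_env = -17.82 − (-12.1) = -5.72°C

-5.72°C (parcel cooler than environment)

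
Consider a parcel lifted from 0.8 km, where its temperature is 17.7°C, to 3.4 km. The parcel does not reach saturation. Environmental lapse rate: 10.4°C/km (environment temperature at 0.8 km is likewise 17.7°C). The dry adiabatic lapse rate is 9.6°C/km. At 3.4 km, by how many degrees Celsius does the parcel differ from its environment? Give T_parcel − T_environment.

+2.08°C (parcel warmer than environment)

Parcel:
  800–3400 m, dry: Δz = 2.6 km ⇒ ΔT = -24.96°C; T = -7.26°C
Environment:
  800–3400 m, environment: Δz = 2.6 km ⇒ ΔT = -27.04°C; T = -9.34°C
T_parcel − T_env = -7.26 − (-9.34) = +2.08°C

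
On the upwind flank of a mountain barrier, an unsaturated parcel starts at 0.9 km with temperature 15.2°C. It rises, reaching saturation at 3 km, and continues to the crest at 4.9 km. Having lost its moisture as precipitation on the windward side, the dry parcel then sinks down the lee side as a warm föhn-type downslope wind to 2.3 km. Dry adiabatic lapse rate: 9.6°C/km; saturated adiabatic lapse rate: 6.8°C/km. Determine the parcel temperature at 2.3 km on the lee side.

7.08°C

900 → 3000 m (dry, 9.6°C/km): ΔT = -9.6 × 2.1 = -20.16°C → T = -4.96°C
3000 → 4900 m (saturated, 6.8°C/km): ΔT = -6.8 × 1.9 = -12.92°C → T = -17.88°C
4900 → 2300 m (dry descent, 9.6°C/km): ΔT = +9.6 × 2.6 = +24.96°C → T = 7.08°C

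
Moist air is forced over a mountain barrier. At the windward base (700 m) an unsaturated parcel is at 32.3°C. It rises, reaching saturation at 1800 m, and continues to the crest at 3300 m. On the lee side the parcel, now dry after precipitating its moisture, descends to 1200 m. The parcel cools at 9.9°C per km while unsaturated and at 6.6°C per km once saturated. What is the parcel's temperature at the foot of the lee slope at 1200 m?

32.3°C

Dry to 1800 m: -9.9 × 1.1 km = -10.89°C, so T = 21.41°C.
Saturated to 3300 m: -6.6 × 1.5 km = -9.9°C, so T = 11.51°C.
Dry descent to 1200 m: +9.9 × 2.1 km = +20.79°C, so T = 32.3°C.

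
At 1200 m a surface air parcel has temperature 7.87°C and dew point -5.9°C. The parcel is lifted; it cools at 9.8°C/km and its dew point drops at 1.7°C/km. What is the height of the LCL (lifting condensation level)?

2900 m

T and T_d converge at 9.8 − 1.7 = 8.1°C per km
Height above start = (7.87 − (-5.9)) / 8.1 = 1.7 km
LCL altitude = 1200 m + 1700 m = 2900 m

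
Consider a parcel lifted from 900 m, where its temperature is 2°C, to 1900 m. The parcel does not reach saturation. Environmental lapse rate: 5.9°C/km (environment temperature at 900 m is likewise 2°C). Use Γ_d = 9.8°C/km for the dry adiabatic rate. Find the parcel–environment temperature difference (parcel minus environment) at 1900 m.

Parcel:
  From 900 m to 1900 m (dry): cools by 9.8 × 1 = 9.8°C, giving -7.8°C.
Environment:
  From 900 m to 1900 m (environment): cools by 5.9 × 1 = 5.9°C, giving -3.9°C.
T_parcel − T_env = -7.8 − (-3.9) = -3.9°C

-3.9°C (parcel cooler than environment)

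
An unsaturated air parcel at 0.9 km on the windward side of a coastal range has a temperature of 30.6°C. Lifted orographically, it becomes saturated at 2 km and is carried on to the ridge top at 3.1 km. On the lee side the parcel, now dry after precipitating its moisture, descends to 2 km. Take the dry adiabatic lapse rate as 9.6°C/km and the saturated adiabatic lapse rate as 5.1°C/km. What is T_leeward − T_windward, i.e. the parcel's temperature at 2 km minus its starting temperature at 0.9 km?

900 → 2000 m (dry, 9.6°C/km): ΔT = -9.6 × 1.1 = -10.56°C → T = 20.04°C
2000 → 3100 m (saturated, 5.1°C/km): ΔT = -5.1 × 1.1 = -5.61°C → T = 14.43°C
3100 → 2000 m (dry descent, 9.6°C/km): ΔT = +9.6 × 1.1 = +10.56°C → T = 24.99°C
Net change vs windward start: 24.99 − 30.6 = -5.61°C

-5.61°C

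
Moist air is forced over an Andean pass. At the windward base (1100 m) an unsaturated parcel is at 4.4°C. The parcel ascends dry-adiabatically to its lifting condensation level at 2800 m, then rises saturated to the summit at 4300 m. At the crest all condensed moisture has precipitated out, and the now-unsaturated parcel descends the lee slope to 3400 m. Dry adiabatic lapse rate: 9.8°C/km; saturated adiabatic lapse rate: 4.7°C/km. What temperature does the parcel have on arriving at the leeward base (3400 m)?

-10.49°C

1100 → 2800 m (dry, 9.8°C/km): ΔT = -9.8 × 1.7 = -16.66°C → T = -12.26°C
2800 → 4300 m (saturated, 4.7°C/km): ΔT = -4.7 × 1.5 = -7.05°C → T = -19.31°C
4300 → 3400 m (dry descent, 9.8°C/km): ΔT = +9.8 × 0.9 = +8.82°C → T = -10.49°C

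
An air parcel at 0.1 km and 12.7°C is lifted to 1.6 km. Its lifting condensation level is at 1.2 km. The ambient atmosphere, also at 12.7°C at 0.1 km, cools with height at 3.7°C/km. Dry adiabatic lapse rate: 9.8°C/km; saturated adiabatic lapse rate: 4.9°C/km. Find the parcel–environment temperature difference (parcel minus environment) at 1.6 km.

Parcel:
  From 100 m to 1200 m (dry): cools by 9.8 × 1.1 = 10.78°C, giving 1.92°C.
  From 1200 m to 1600 m (saturated): cools by 4.9 × 0.4 = 1.96°C, giving -0.04°C.
Environment:
  From 100 m to 1600 m (environment): cools by 3.7 × 1.5 = 5.55°C, giving 7.15°C.
T_parcel − T_env = -0.04 − 7.15 = -7.19°C

-7.19°C (parcel cooler than environment)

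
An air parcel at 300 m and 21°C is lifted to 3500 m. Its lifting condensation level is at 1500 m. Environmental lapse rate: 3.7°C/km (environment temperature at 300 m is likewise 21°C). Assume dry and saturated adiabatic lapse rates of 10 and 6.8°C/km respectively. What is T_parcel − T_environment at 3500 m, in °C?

-13.76°C (parcel cooler than environment)

Parcel:
  300–1500 m, dry: Δz = 1.2 km ⇒ ΔT = -12°C; T = 9°C
  1500–3500 m, saturated: Δz = 2 km ⇒ ΔT = -13.6°C; T = -4.6°C
Environment:
  300–3500 m, environment: Δz = 3.2 km ⇒ ΔT = -11.84°C; T = 9.16°C
T_parcel − T_env = -4.6 − 9.16 = -13.76°C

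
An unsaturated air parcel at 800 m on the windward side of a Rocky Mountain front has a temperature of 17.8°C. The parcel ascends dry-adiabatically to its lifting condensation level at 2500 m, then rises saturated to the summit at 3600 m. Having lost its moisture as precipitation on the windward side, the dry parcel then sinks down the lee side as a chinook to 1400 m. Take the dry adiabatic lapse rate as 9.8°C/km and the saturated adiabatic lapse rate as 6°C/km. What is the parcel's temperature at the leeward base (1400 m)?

16.1°C

From 800 m to 2500 m (dry): cools by 9.8 × 1.7 = 16.66°C, giving 1.14°C.
From 2500 m to 3600 m (saturated): cools by 6 × 1.1 = 6.6°C, giving -5.46°C.
From 3600 m to 1400 m (dry descent): warms by 9.8 × 2.2 = 21.56°C, giving 16.1°C.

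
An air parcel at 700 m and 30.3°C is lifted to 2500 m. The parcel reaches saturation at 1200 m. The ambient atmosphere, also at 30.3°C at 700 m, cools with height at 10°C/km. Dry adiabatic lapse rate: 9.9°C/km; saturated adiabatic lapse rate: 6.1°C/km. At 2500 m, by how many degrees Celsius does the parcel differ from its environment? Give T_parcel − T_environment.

Parcel:
  700–1200 m, dry: Δz = 0.5 km ⇒ ΔT = -4.95°C; T = 25.35°C
  1200–2500 m, saturated: Δz = 1.3 km ⇒ ΔT = -7.93°C; T = 17.42°C
Environment:
  700–2500 m, environment: Δz = 1.8 km ⇒ ΔT = -18°C; T = 12.3°C
T_parcel − T_env = 17.42 − 12.3 = +5.12°C

+5.12°C (parcel warmer than environment)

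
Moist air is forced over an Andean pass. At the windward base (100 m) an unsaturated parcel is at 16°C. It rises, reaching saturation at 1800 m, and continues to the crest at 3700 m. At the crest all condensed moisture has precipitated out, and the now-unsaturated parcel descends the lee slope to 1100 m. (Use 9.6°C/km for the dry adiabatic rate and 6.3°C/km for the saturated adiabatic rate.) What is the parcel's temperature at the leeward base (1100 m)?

12.67°C

100–1800 m, dry: Δz = 1.7 km ⇒ ΔT = -16.32°C; T = -0.32°C
1800–3700 m, saturated: Δz = 1.9 km ⇒ ΔT = -11.97°C; T = -12.29°C
3700–1100 m, dry descent: Δz = 2.6 km ⇒ ΔT = +24.96°C; T = 12.67°C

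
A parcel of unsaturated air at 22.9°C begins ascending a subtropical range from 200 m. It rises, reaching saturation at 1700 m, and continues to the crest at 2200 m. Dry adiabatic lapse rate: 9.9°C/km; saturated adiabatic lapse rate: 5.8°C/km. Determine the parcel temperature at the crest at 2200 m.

5.15°C

From 200 m to 1700 m (dry): cools by 9.9 × 1.5 = 14.85°C, giving 8.05°C.
From 1700 m to 2200 m (saturated): cools by 5.8 × 0.5 = 2.9°C, giving 5.15°C.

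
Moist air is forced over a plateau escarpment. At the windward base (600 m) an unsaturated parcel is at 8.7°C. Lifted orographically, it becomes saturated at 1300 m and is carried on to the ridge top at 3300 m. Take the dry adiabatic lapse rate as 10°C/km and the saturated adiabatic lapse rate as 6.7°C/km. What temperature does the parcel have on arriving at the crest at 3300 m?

-11.7°C

600–1300 m, dry: Δz = 0.7 km ⇒ ΔT = -7°C; T = 1.7°C
1300–3300 m, saturated: Δz = 2 km ⇒ ΔT = -13.4°C; T = -11.7°C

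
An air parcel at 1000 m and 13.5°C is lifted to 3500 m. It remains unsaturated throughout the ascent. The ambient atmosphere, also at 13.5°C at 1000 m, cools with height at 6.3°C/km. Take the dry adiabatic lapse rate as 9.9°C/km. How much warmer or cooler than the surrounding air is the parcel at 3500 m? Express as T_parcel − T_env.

-9°C (parcel cooler than environment)

Parcel:
  1000–3500 m, dry: Δz = 2.5 km ⇒ ΔT = -24.75°C; T = -11.25°C
Environment:
  1000–3500 m, environment: Δz = 2.5 km ⇒ ΔT = -15.75°C; T = -2.25°C
T_parcel − T_env = -11.25 − (-2.25) = -9°C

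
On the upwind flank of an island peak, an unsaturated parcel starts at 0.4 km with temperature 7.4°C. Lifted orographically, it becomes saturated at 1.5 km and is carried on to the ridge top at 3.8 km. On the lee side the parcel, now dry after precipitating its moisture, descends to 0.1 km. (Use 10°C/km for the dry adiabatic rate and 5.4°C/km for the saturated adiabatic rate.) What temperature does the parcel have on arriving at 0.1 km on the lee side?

From 400 m to 1500 m (dry): cools by 10 × 1.1 = 11°C, giving -3.6°C.
From 1500 m to 3800 m (saturated): cools by 5.4 × 2.3 = 12.42°C, giving -16.02°C.
From 3800 m to 100 m (dry descent): warms by 10 × 3.7 = 37°C, giving 20.98°C.

20.98°C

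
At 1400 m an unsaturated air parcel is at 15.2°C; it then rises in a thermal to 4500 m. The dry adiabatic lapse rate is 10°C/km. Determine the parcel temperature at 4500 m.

From 1400 m to 4500 m (dry adiabatic): cools by 10 × 3.1 = 31°C, giving -15.8°C.

-15.8°C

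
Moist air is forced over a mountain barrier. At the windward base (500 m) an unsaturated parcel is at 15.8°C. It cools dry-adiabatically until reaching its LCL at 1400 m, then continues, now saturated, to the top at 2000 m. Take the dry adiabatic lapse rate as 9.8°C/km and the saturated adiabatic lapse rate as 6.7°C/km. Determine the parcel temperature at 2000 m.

2.96°C

500–1400 m, dry: Δz = 0.9 km ⇒ ΔT = -8.82°C; T = 6.98°C
1400–2000 m, saturated: Δz = 0.6 km ⇒ ΔT = -4.02°C; T = 2.96°C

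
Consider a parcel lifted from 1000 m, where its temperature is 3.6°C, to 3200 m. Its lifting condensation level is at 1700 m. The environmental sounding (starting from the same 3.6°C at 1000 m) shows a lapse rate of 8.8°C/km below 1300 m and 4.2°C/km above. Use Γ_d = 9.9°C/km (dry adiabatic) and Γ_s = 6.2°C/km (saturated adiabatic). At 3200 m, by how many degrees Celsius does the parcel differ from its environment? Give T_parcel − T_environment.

Parcel:
  1000–1700 m, dry: Δz = 0.7 km ⇒ ΔT = -6.93°C; T = -3.33°C
  1700–3200 m, saturated: Δz = 1.5 km ⇒ ΔT = -9.3°C; T = -12.63°C
Environment:
  1000–1300 m, environment, lower layer: Δz = 0.3 km ⇒ ΔT = -2.64°C; T = 0.96°C
  1300–3200 m, environment, upper layer: Δz = 1.9 km ⇒ ΔT = -7.98°C; T = -7.02°C
T_parcel − T_env = -12.63 − (-7.02) = -5.61°C

-5.61°C (parcel cooler than environment)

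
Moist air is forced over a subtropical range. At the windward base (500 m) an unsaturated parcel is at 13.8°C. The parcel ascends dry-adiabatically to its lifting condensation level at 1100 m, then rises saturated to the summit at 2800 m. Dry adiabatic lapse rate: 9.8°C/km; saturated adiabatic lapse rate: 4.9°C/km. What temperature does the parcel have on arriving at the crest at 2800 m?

From 500 m to 1100 m (dry): cools by 9.8 × 0.6 = 5.88°C, giving 7.92°C.
From 1100 m to 2800 m (saturated): cools by 4.9 × 1.7 = 8.33°C, giving -0.41°C.

-0.41°C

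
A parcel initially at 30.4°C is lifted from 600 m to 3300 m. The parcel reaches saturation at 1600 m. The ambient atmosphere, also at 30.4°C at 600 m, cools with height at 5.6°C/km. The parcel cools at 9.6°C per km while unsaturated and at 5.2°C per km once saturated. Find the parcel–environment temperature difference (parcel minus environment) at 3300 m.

-3.32°C (parcel cooler than environment)

Parcel:
  From 600 m to 1600 m (dry): cools by 9.6 × 1 = 9.6°C, giving 20.8°C.
  From 1600 m to 3300 m (saturated): cools by 5.2 × 1.7 = 8.84°C, giving 11.96°C.
Environment:
  From 600 m to 3300 m (environment): cools by 5.6 × 2.7 = 15.12°C, giving 15.28°C.
T_parcel − T_env = 11.96 − 15.28 = -3.32°C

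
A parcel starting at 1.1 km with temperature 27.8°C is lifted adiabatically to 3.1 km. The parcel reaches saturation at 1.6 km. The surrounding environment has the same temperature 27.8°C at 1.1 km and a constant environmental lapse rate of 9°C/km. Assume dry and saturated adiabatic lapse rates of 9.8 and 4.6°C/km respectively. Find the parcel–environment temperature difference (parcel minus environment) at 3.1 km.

Parcel:
  1100–1600 m, dry: Δz = 0.5 km ⇒ ΔT = -4.9°C; T = 22.9°C
  1600–3100 m, saturated: Δz = 1.5 km ⇒ ΔT = -6.9°C; T = 16°C
Environment:
  1100–3100 m, environment: Δz = 2 km ⇒ ΔT = -18°C; T = 9.8°C
T_parcel − T_env = 16 − 9.8 = +6.2°C

+6.2°C (parcel warmer than environment)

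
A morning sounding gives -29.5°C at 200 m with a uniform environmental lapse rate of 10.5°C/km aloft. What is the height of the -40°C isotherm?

Height above start = (-29.5 − (-40)) / 10.5 = 1 km
Altitude = 200 m + 1000 m = 1200 m

1200 m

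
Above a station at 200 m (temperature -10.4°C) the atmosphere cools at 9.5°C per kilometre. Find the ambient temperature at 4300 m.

200 → 4300 m (environmental, 9.5°C/km): ΔT = -9.5 × 4.1 = -38.95°C → T = -49.35°C

-49.35°C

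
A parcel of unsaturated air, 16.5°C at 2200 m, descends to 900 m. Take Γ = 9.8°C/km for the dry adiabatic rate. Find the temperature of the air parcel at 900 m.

29.24°C

Dry adiabatic to 900 m: +9.8 × 1.3 km = +12.74°C, so T = 29.24°C.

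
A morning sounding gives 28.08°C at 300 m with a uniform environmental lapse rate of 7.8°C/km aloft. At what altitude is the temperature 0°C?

Height above start = (28.08 − 0) / 7.8 = 3.6 km
Altitude = 300 m + 3600 m = 3900 m

3900 m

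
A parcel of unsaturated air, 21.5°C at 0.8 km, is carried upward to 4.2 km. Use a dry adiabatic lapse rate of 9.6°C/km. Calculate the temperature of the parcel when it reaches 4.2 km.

From 800 m to 4200 m (dry adiabatic): cools by 9.6 × 3.4 = 32.64°C, giving -11.14°C.

-11.14°C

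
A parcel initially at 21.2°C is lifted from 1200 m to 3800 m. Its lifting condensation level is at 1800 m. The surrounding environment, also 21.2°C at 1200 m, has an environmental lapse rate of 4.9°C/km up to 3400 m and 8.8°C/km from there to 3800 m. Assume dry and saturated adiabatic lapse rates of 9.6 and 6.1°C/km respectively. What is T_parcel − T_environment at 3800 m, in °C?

Parcel:
  From 1200 m to 1800 m (dry): cools by 9.6 × 0.6 = 5.76°C, giving 15.44°C.
  From 1800 m to 3800 m (saturated): cools by 6.1 × 2 = 12.2°C, giving 3.24°C.
Environment:
  From 1200 m to 3400 m (environment, lower layer): cools by 4.9 × 2.2 = 10.78°C, giving 10.42°C.
  From 3400 m to 3800 m (environment, upper layer): cools by 8.8 × 0.4 = 3.52°C, giving 6.9°C.
T_parcel − T_env = 3.24 − 6.9 = -3.66°C

-3.66°C (parcel cooler than environment)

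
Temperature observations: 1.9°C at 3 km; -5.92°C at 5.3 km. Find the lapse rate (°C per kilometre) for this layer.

Γ = −ΔT/Δz = (1.9 − (-5.92)) / (5300 − 3000) m
  = 7.82°C / 2.3 km = 3.4°C/km

3.4°C/km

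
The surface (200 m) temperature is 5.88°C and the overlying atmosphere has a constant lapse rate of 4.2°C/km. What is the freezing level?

Height above start = (5.88 − 0) / 4.2 = 1.4 km
Altitude = 200 m + 1400 m = 1600 m

1600 m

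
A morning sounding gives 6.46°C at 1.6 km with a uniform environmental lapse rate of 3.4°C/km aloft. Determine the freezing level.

Height above start = (6.46 − 0) / 3.4 = 1.9 km
Altitude = 1600 m + 1900 m = 3500 m

3.5 km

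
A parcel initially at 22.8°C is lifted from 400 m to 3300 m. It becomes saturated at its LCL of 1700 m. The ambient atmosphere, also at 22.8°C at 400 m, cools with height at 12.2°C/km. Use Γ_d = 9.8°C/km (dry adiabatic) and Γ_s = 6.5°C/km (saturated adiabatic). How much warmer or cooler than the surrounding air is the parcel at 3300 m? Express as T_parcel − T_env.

Parcel:
  Dry to 1700 m: -9.8 × 1.3 km = -12.74°C, so T = 10.06°C.
  Saturated to 3300 m: -6.5 × 1.6 km = -10.4°C, so T = -0.34°C.
Environment:
  Environment to 3300 m: -12.2 × 2.9 km = -35.38°C, so T = -12.58°C.
T_parcel − T_env = -0.34 − (-12.58) = +12.24°C

+12.24°C (parcel warmer than environment)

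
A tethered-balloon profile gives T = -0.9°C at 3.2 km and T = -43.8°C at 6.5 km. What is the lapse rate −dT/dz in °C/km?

Γ = −ΔT/Δz = (-0.9 − (-43.8)) / (6500 − 3200) m
  = 42.9°C / 3.3 km = 13°C/km

13°C/km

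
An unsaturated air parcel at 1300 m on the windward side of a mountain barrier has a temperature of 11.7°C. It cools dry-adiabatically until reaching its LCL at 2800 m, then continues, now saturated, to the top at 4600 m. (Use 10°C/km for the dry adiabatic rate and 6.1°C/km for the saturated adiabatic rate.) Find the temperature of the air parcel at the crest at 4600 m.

-14.28°C

1300–2800 m, dry: Δz = 1.5 km ⇒ ΔT = -15°C; T = -3.3°C
2800–4600 m, saturated: Δz = 1.8 km ⇒ ΔT = -10.98°C; T = -14.28°C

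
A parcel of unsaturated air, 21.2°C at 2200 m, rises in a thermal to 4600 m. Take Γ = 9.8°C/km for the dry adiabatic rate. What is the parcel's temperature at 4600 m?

Dry adiabatic to 4600 m: -9.8 × 2.4 km = -23.52°C, so T = -2.32°C.

-2.32°C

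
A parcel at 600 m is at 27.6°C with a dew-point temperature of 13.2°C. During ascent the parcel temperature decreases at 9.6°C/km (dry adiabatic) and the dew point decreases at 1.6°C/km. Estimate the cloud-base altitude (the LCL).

T and T_d converge at 9.6 − 1.6 = 8°C per km
Height above start = (27.6 − 13.2) / 8 = 1.8 km
LCL altitude = 600 m + 1800 m = 2400 m

2400 m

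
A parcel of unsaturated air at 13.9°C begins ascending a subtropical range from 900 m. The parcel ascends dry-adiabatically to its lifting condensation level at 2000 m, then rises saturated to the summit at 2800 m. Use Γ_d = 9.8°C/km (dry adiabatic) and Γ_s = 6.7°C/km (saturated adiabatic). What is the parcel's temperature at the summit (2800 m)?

-2.24°C

Dry to 2000 m: -9.8 × 1.1 km = -10.78°C, so T = 3.12°C.
Saturated to 2800 m: -6.7 × 0.8 km = -5.36°C, so T = -2.24°C.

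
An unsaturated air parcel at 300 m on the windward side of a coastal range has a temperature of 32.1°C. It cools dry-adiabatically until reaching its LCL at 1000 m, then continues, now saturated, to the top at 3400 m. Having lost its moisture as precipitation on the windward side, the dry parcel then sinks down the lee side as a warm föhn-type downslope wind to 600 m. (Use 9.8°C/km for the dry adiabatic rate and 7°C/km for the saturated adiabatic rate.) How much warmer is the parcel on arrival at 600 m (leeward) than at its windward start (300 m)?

300 → 1000 m (dry, 9.8°C/km): ΔT = -9.8 × 0.7 = -6.86°C → T = 25.24°C
1000 → 3400 m (saturated, 7°C/km): ΔT = -7 × 2.4 = -16.8°C → T = 8.44°C
3400 → 600 m (dry descent, 9.8°C/km): ΔT = +9.8 × 2.8 = +27.44°C → T = 35.88°C
Net change vs windward start: 35.88 − 32.1 = +3.78°C

+3.78°C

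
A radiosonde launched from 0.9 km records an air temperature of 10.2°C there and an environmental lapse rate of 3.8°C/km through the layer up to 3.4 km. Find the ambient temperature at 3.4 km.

0.7°C

Environmental to 3400 m: -3.8 × 2.5 km = -9.5°C, so T = 0.7°C.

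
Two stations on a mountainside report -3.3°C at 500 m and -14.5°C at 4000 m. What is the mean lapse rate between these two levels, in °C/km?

Γ = −ΔT/Δz = (-3.3 − (-14.5)) / (4000 − 500) m
  = 11.2°C / 3.5 km = 3.2°C/km

3.2°C/km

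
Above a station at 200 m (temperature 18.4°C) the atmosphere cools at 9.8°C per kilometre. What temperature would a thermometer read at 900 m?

200 → 900 m (environmental, 9.8°C/km): ΔT = -9.8 × 0.7 = -6.86°C → T = 11.54°C

11.54°C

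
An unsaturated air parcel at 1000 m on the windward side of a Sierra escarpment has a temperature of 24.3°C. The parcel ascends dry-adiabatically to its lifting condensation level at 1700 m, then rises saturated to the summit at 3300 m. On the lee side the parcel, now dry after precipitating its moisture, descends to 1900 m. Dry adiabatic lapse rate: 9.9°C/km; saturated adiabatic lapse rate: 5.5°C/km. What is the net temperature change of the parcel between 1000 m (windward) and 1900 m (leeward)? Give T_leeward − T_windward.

-1.87°C

1000–1700 m, dry: Δz = 0.7 km ⇒ ΔT = -6.93°C; T = 17.37°C
1700–3300 m, saturated: Δz = 1.6 km ⇒ ΔT = -8.8°C; T = 8.57°C
3300–1900 m, dry descent: Δz = 1.4 km ⇒ ΔT = +13.86°C; T = 22.43°C
Net change vs windward start: 22.43 − 24.3 = -1.87°C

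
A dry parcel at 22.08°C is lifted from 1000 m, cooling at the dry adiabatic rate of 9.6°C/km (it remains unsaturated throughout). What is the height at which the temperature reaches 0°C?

3300 m

Height above start = (22.08 − 0) / 9.6 = 2.3 km
Altitude = 1000 m + 2300 m = 3300 m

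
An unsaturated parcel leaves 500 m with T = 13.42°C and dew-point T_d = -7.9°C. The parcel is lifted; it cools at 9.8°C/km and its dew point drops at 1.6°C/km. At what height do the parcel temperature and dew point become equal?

T and T_d converge at 9.8 − 1.6 = 8.2°C per km
Height above start = (13.42 − (-7.9)) / 8.2 = 2.6 km
LCL altitude = 500 m + 2600 m = 3100 m

3100 m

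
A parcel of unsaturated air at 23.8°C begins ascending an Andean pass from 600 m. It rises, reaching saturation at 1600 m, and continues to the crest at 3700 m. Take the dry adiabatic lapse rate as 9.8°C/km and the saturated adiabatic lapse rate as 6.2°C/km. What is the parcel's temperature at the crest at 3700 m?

0.98°C

600–1600 m, dry: Δz = 1 km ⇒ ΔT = -9.8°C; T = 14°C
1600–3700 m, saturated: Δz = 2.1 km ⇒ ΔT = -13.02°C; T = 0.98°C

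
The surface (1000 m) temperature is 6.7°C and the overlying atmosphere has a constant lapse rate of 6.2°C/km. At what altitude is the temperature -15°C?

Height above start = (6.7 − (-15)) / 6.2 = 3.5 km
Altitude = 1000 m + 3500 m = 4500 m

4500 m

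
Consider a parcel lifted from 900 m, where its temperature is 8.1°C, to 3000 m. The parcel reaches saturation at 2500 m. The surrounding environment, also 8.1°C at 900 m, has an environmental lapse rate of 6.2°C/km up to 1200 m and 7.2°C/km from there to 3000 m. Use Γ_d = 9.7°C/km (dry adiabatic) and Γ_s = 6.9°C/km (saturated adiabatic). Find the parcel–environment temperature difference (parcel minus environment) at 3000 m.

Parcel:
  900–2500 m, dry: Δz = 1.6 km ⇒ ΔT = -15.52°C; T = -7.42°C
  2500–3000 m, saturated: Δz = 0.5 km ⇒ ΔT = -3.45°C; T = -10.87°C
Environment:
  900–1200 m, environment, lower layer: Δz = 0.3 km ⇒ ΔT = -1.86°C; T = 6.24°C
  1200–3000 m, environment, upper layer: Δz = 1.8 km ⇒ ΔT = -12.96°C; T = -6.72°C
T_parcel − T_env = -10.87 − (-6.72) = -4.15°C

-4.15°C (parcel cooler than environment)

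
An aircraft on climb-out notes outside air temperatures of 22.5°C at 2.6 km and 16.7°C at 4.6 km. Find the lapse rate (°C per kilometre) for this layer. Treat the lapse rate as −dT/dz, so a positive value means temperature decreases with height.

2.9°C/km

Γ = −ΔT/Δz = (22.5 − 16.7) / (4600 − 2600) m
  = 5.8°C / 2 km = 2.9°C/km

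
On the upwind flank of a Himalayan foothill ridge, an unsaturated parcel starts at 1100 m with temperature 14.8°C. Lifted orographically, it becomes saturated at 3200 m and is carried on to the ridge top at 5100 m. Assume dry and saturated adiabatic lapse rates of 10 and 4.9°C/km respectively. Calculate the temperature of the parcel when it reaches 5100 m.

-15.51°C

1100 → 3200 m (dry, 10°C/km): ΔT = -10 × 2.1 = -21°C → T = -6.2°C
3200 → 5100 m (saturated, 4.9°C/km): ΔT = -4.9 × 1.9 = -9.31°C → T = -15.51°C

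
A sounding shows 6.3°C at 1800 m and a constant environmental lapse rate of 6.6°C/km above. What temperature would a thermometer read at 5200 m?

Environmental to 5200 m: -6.6 × 3.4 km = -22.44°C, so T = -16.14°C.

-16.14°C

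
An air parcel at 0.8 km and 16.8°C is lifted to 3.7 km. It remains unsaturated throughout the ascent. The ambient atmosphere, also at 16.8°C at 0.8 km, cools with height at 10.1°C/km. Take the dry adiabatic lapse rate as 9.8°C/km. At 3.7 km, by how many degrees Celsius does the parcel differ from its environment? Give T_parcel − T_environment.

+0.87°C (parcel warmer than environment)

Parcel:
  800–3700 m, dry: Δz = 2.9 km ⇒ ΔT = -28.42°C; T = -11.62°C
Environment:
  800–3700 m, environment: Δz = 2.9 km ⇒ ΔT = -29.29°C; T = -12.49°C
T_parcel − T_env = -11.62 − (-12.49) = +0.87°C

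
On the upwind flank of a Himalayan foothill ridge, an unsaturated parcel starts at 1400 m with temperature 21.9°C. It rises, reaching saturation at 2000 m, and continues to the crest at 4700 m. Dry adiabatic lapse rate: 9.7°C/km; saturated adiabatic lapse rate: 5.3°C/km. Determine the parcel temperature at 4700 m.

1.77°C

Dry to 2000 m: -9.7 × 0.6 km = -5.82°C, so T = 16.08°C.
Saturated to 4700 m: -5.3 × 2.7 km = -14.31°C, so T = 1.77°C.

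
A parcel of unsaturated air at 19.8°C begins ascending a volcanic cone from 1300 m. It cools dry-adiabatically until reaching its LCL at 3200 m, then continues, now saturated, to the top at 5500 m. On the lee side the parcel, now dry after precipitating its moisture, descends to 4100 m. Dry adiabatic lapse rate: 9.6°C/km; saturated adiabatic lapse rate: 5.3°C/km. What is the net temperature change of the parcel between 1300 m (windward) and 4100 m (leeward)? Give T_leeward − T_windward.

-16.99°C

1300 → 3200 m (dry, 9.6°C/km): ΔT = -9.6 × 1.9 = -18.24°C → T = 1.56°C
3200 → 5500 m (saturated, 5.3°C/km): ΔT = -5.3 × 2.3 = -12.19°C → T = -10.63°C
5500 → 4100 m (dry descent, 9.6°C/km): ΔT = +9.6 × 1.4 = +13.44°C → T = 2.81°C
Net change vs windward start: 2.81 − 19.8 = -16.99°C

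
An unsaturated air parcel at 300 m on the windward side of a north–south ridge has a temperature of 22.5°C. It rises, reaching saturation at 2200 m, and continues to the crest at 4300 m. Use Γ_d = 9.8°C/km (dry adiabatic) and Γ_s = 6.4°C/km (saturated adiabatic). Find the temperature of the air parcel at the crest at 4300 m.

Dry to 2200 m: -9.8 × 1.9 km = -18.62°C, so T = 3.88°C.
Saturated to 4300 m: -6.4 × 2.1 km = -13.44°C, so T = -9.56°C.

-9.56°C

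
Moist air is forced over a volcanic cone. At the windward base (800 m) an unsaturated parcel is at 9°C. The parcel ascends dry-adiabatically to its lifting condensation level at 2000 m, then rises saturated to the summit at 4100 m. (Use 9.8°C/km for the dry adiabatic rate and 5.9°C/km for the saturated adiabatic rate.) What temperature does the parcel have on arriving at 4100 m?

800–2000 m, dry: Δz = 1.2 km ⇒ ΔT = -11.76°C; T = -2.76°C
2000–4100 m, saturated: Δz = 2.1 km ⇒ ΔT = -12.39°C; T = -15.15°C

-15.15°C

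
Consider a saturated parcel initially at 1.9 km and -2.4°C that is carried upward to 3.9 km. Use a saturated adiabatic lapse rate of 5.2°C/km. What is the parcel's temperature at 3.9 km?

-12.8°C

From 1900 m to 3900 m (saturated adiabatic): cools by 5.2 × 2 = 10.4°C, giving -12.8°C.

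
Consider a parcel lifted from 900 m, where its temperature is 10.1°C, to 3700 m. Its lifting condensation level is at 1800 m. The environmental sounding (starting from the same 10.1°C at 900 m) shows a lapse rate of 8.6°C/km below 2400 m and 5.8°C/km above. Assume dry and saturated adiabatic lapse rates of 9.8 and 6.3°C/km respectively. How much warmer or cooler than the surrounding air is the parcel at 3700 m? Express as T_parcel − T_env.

-0.35°C (parcel cooler than environment)

Parcel:
  From 900 m to 1800 m (dry): cools by 9.8 × 0.9 = 8.82°C, giving 1.28°C.
  From 1800 m to 3700 m (saturated): cools by 6.3 × 1.9 = 11.97°C, giving -10.69°C.
Environment:
  From 900 m to 2400 m (environment, lower layer): cools by 8.6 × 1.5 = 12.9°C, giving -2.8°C.
  From 2400 m to 3700 m (environment, upper layer): cools by 5.8 × 1.3 = 7.54°C, giving -10.34°C.
T_parcel − T_env = -10.69 − (-10.34) = -0.35°C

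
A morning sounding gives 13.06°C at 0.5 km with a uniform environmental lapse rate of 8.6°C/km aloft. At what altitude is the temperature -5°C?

2.6 km

Height above start = (13.06 − (-5)) / 8.6 = 2.1 km
Altitude = 500 m + 2100 m = 2600 m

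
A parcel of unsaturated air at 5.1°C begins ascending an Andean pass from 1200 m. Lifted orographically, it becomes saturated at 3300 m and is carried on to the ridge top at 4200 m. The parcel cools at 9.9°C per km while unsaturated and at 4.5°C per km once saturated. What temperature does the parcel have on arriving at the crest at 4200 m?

1200 → 3300 m (dry, 9.9°C/km): ΔT = -9.9 × 2.1 = -20.79°C → T = -15.69°C
3300 → 4200 m (saturated, 4.5°C/km): ΔT = -4.5 × 0.9 = -4.05°C → T = -19.74°C

-19.74°C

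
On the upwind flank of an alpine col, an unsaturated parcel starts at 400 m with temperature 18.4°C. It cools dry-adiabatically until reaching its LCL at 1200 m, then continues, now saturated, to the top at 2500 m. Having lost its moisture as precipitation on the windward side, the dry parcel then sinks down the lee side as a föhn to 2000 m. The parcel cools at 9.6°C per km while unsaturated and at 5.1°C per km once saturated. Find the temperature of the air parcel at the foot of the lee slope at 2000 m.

8.89°C

400 → 1200 m (dry, 9.6°C/km): ΔT = -9.6 × 0.8 = -7.68°C → T = 10.72°C
1200 → 2500 m (saturated, 5.1°C/km): ΔT = -5.1 × 1.3 = -6.63°C → T = 4.09°C
2500 → 2000 m (dry descent, 9.6°C/km): ΔT = +9.6 × 0.5 = +4.8°C → T = 8.89°C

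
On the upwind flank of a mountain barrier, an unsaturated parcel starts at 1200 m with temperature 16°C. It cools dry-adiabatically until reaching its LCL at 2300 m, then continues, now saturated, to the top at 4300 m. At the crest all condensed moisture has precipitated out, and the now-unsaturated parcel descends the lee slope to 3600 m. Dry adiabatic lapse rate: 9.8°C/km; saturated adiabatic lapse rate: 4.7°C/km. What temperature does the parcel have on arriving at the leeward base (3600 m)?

1200–2300 m, dry: Δz = 1.1 km ⇒ ΔT = -10.78°C; T = 5.22°C
2300–4300 m, saturated: Δz = 2 km ⇒ ΔT = -9.4°C; T = -4.18°C
4300–3600 m, dry descent: Δz = 0.7 km ⇒ ΔT = +6.86°C; T = 2.68°C

2.68°C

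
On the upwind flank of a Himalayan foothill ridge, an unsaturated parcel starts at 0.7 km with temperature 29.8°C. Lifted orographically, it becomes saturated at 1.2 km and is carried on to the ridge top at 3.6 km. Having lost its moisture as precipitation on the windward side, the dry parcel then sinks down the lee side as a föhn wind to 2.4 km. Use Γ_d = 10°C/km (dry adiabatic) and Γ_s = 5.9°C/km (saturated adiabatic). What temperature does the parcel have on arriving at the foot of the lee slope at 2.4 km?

700–1200 m, dry: Δz = 0.5 km ⇒ ΔT = -5°C; T = 24.8°C
1200–3600 m, saturated: Δz = 2.4 km ⇒ ΔT = -14.16°C; T = 10.64°C
3600–2400 m, dry descent: Δz = 1.2 km ⇒ ΔT = +12°C; T = 22.64°C

22.64°C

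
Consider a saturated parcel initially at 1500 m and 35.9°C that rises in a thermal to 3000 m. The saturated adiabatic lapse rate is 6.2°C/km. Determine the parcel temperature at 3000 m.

26.6°C

1500 → 3000 m (saturated adiabatic, 6.2°C/km): ΔT = -6.2 × 1.5 = -9.3°C → T = 26.6°C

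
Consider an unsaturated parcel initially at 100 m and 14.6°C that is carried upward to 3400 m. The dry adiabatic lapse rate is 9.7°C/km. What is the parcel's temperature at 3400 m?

From 100 m to 3400 m (dry adiabatic): cools by 9.7 × 3.3 = 32.01°C, giving -17.41°C.

-17.41°C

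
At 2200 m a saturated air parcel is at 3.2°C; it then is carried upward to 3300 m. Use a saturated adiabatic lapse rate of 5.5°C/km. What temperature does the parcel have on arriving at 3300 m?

2200–3300 m, saturated adiabatic: Δz = 1.1 km ⇒ ΔT = -6.05°C; T = -2.85°C

-2.85°C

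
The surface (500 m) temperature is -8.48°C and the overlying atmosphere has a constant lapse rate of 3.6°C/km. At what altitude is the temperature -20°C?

3700 m

Height above start = (-8.48 − (-20)) / 3.6 = 3.2 km
Altitude = 500 m + 3200 m = 3700 m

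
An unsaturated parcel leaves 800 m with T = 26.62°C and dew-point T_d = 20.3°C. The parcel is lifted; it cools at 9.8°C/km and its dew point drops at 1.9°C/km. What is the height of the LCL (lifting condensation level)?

T and T_d converge at 9.8 − 1.9 = 7.9°C per km
Height above start = (26.62 − 20.3) / 7.9 = 0.8 km
LCL altitude = 800 m + 800 m = 1600 m

1600 m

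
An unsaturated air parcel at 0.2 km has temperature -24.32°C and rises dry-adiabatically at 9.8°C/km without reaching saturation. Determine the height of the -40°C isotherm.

1.8 km

Height above start = (-24.32 − (-40)) / 9.8 = 1.6 km
Altitude = 200 m + 1600 m = 1800 m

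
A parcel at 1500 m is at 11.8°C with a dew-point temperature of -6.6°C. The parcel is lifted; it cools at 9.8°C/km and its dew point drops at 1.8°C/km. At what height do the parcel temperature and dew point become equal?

3800 m

T and T_d converge at 9.8 − 1.8 = 8°C per km
Height above start = (11.8 − (-6.6)) / 8 = 2.3 km
LCL altitude = 1500 m + 2300 m = 3800 m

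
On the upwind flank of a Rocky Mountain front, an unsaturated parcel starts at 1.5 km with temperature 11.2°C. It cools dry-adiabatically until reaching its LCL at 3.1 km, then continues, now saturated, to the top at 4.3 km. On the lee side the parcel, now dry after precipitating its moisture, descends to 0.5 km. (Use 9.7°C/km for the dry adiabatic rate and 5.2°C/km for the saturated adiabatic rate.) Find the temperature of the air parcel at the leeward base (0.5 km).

26.3°C

Dry to 3100 m: -9.7 × 1.6 km = -15.52°C, so T = -4.32°C.
Saturated to 4300 m: -5.2 × 1.2 km = -6.24°C, so T = -10.56°C.
Dry descent to 500 m: +9.7 × 3.8 km = +36.86°C, so T = 26.3°C.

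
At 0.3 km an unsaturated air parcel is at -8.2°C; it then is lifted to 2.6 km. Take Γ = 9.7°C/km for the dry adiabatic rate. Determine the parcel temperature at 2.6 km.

-30.51°C

From 300 m to 2600 m (dry adiabatic): cools by 9.7 × 2.3 = 22.31°C, giving -30.51°C.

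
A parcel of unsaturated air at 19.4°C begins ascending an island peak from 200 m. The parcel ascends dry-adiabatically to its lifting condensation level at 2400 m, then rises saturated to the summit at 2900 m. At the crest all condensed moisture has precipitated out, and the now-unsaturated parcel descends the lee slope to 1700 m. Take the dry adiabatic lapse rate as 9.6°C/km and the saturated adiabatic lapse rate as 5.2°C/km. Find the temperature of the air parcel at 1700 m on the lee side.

200 → 2400 m (dry, 9.6°C/km): ΔT = -9.6 × 2.2 = -21.12°C → T = -1.72°C
2400 → 2900 m (saturated, 5.2°C/km): ΔT = -5.2 × 0.5 = -2.6°C → T = -4.32°C
2900 → 1700 m (dry descent, 9.6°C/km): ΔT = +9.6 × 1.2 = +11.52°C → T = 7.2°C

7.2°C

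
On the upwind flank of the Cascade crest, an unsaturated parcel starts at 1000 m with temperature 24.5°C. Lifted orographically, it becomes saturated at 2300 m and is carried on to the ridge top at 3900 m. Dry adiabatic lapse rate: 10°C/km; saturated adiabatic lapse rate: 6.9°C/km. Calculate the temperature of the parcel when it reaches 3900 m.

From 1000 m to 2300 m (dry): cools by 10 × 1.3 = 13°C, giving 11.5°C.
From 2300 m to 3900 m (saturated): cools by 6.9 × 1.6 = 11.04°C, giving 0.46°C.

0.46°C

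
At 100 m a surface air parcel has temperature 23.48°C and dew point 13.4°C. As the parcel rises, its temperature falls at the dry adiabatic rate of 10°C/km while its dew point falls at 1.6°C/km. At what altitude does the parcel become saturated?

1300 m

T and T_d converge at 10 − 1.6 = 8.4°C per km
Height above start = (23.48 − 13.4) / 8.4 = 1.2 km
LCL altitude = 100 m + 1200 m = 1300 m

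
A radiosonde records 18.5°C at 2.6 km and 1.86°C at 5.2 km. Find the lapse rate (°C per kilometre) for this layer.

6.4°C/km

Γ = −ΔT/Δz = (18.5 − 1.86) / (5200 − 2600) m
  = 16.64°C / 2.6 km = 6.4°C/km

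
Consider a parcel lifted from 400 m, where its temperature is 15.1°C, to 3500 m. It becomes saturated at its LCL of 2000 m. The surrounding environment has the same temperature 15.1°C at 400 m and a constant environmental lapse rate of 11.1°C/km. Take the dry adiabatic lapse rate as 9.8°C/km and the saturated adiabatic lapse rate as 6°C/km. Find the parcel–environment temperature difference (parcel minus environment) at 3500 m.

Parcel:
  400 → 2000 m (dry, 9.8°C/km): ΔT = -9.8 × 1.6 = -15.68°C → T = -0.58°C
  2000 → 3500 m (saturated, 6°C/km): ΔT = -6 × 1.5 = -9°C → T = -9.58°C
Environment:
  400 → 3500 m (environment, 11.1°C/km): ΔT = -11.1 × 3.1 = -34.41°C → T = -19.31°C
T_parcel − T_env = -9.58 − (-19.31) = +9.73°C

+9.73°C (parcel warmer than environment)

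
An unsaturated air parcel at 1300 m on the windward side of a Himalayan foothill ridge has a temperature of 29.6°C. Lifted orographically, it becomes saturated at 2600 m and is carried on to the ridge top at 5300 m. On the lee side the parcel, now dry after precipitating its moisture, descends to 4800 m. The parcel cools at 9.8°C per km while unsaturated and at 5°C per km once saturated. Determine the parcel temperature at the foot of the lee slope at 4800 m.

8.26°C

From 1300 m to 2600 m (dry): cools by 9.8 × 1.3 = 12.74°C, giving 16.86°C.
From 2600 m to 5300 m (saturated): cools by 5 × 2.7 = 13.5°C, giving 3.36°C.
From 5300 m to 4800 m (dry descent): warms by 9.8 × 0.5 = 4.9°C, giving 8.26°C.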